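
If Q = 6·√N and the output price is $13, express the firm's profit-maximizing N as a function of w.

MP_N = (1/2)·6·N^(-1/2) = 3·N^(-1/2).
Setting P·MP_N = w: 39·N^(-1/2) = w.
Solving for N: N^(-1/2) = w/39, so N = (39/w)^(2).

N(w) = 1521/w²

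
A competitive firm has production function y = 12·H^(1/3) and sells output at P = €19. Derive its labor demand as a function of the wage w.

MP_H = (1/3)·12·H^(-2/3) = 4·H^(-2/3).
Setting P·MP_H = w: 76·H^(-2/3) = w.
Solving for H: H^(-2/3) = w/76, so H = (76/w)^(3/2).

H(w) = (76/w)^(3/2)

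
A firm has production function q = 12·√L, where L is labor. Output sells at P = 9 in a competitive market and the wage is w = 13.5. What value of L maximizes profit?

L* = 16

MP_L = (1/2)·12·L^(-1/2) = 6·L^(-1/2).
Profit maximization for a price taker requires P·MP_L = w: 9·6·L^(-1/2) = 13.5.
So L^(-1/2) = 0.25, which gives L = 16.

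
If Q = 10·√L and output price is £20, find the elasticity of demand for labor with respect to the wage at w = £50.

ε = -2

MP_L = (1/2)·10·L^(-1/2), so P·MP_L = w gives 100·L^(-1/2) = w.
Solving, L(w) = (100/w)^(2). This is a constant-elasticity form: L ∝ w^(−2), so ε = −2.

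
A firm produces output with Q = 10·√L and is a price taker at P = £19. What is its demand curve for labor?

L(w) = 9025/w²

MP_L = (1/2)·10·L^(-1/2) = 5·L^(-1/2).
Setting P·MP_L = w: 95·L^(-1/2) = w.
Solving for L: L^(-1/2) = w/95, so L = (95/w)^(2).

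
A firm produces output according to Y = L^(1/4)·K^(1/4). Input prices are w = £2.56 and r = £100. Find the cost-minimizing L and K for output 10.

Cost minimization requires the marginal rate of technical substitution to equal the input-price ratio: MP_L/MP_K = w/r.
Here MP_L/MP_K = (1/4)·(K/L)/(1/4) = (K/L). Setting this equal to 2.56/100 = 0.0256 gives K = 0.0256L.
Substituting into Y = 10: L^(1/4)·(0.0256L)^(1/4) = 10.
Solving, L = 625 and K = 16.

L* = 625, K* = 16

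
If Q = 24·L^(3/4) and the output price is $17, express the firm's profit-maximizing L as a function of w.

L(w) = (306/w)^(4)

MP_L = (3/4)·24·L^(-1/4) = 18·L^(-1/4).
Setting P·MP_L = w: 306·L^(-1/4) = w.
Solving for L: L^(-1/4) = w/306, so L = (306/w)^(4).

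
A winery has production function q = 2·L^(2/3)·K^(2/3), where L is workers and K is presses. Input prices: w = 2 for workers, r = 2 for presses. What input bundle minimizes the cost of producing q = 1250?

Cost minimization requires the marginal rate of technical substitution to equal the input-price ratio: MP_L/MP_K = w/r.
Here MP_L/MP_K = (2/3)·(K/L)/(2/3) = (K/L). Setting this equal to 2/2 = 1 gives K = L.
Substituting into q = 1250: 2·L^(2/3)·(L)^(2/3) = 1250.
Solving, L = 125 and K = 125.

L* = 125, K* = 125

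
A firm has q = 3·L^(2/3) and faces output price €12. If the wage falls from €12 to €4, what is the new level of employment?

L* = 216

From P·MP_L = w with MP_L = 2·L^(-1/3), the labor demand is L(w) = (24/w)^(3).
At w = 12: L = 8. At w = 4: L = 216.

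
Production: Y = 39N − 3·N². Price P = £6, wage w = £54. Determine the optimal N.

The marginal product of N is MP_N = 39 − 6N.
A price-taking firm hires until the value of the marginal product equals the wage: P·MP_N = w, so 6·(39 − 6N) = 54.
Then 39 − 6N = 9, giving N = 5.

N* = 5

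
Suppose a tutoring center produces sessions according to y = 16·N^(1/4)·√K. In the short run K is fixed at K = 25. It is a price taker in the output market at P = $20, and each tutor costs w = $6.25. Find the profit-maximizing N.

With K = 25, MP_N = (1/4)·16·N^(-3/4)·25^(1/2) = 20·N^(-3/4).
Profit maximization for a price taker requires P·MP_N = w: 20·20·N^(-3/4) = 6.25.
So N^(-3/4) = 0.015625, which gives N = 256.

N* = 256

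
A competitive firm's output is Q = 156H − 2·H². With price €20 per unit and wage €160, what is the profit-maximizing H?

H* = 37

The marginal product of H is MP_H = 156 − 4H.
A price-taking firm hires until the value of the marginal product equals the wage: P·MP_H = w, so 20·(156 − 4H) = 160.
Then 156 − 4H = 8, giving H = 37.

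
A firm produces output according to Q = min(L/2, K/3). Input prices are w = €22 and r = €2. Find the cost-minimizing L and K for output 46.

L* = 92, K* = 138

With a fixed-proportions technology, the cost-minimizing bundle uses no slack in either input: L/2 = K/3 = Q.
So L = 2·46 = 92 and K = 3·46 = 138.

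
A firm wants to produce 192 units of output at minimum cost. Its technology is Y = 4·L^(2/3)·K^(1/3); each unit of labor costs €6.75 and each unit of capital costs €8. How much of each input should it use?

L* = 64, K* = 27

Cost minimization requires the marginal rate of technical substitution to equal the input-price ratio: MP_L/MP_K = w/r.
Here MP_L/MP_K = (2/3)·(K/L)/(1/3) = 2·(K/L). Setting this equal to 6.75/8 = 0.84375 gives K = 0.421875L.
Substituting into Y = 192: 4·L^(2/3)·(0.421875L)^(1/3) = 192.
Solving, L = 64 and K = 27.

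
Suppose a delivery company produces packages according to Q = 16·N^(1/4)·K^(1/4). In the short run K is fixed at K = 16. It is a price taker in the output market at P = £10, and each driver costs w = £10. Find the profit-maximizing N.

With K = 16, MP_N = (1/4)·16·N^(-3/4)·16^(1/4) = 8·N^(-3/4).
Profit maximization for a price taker requires P·MP_N = w: 10·8·N^(-3/4) = 10.
So N^(-3/4) = 0.125, which gives N = 16.

N* = 16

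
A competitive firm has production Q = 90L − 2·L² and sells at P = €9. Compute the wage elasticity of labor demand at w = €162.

ε = -0.25

From P·MP_L = w with MP_L = 90 − 4L, labor demand is L(w) = (90 − w/9)/4.
dL/dw = −1/(36) = -1/36.
At w = 162, L = 18, so ε = (dL/dw)·(w/L) = (-1/36)·(162/18) = -0.25.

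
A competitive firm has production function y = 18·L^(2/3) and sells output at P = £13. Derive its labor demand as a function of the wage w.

MP_L = (2/3)·18·L^(-1/3) = 12·L^(-1/3).
Setting P·MP_L = w: 156·L^(-1/3) = w.
Solving for L: L^(-1/3) = w/156, so L = (156/w)^(3).

L(w) = 3796416/w³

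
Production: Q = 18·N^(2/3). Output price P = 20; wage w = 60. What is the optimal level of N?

N* = 64

MP_N = (2/3)·18·N^(-1/3) = 12·N^(-1/3).
Profit maximization for a price taker requires P·MP_N = w: 20·12·N^(-1/3) = 60.
So N^(-1/3) = 0.25, which gives N = 64.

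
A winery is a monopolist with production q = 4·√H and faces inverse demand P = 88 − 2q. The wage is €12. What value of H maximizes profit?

Marginal revenue from the inverse demand is MR = 88 − 4q.
The marginal product is MP_H = 2·H^(-1/2).
A monopolist hires until marginal revenue product equals the wage: MR·MP_H = w.
At H, q = 4·√H. Substituting and solving: (88 − 16·√H)·2·H^(-1/2) = 12 gives H = 16.

H* = 16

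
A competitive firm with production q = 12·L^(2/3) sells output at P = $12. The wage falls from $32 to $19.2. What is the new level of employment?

L* = 125

From P·MP_L = w with MP_L = 8·L^(-1/3), the labor demand is L(w) = (96/w)^(3).
At w = 32: L = 27. At w = 19.2: L = 125.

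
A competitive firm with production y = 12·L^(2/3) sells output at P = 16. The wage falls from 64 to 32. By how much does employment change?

From P·MP_L = w with MP_L = 8·L^(-1/3), the labor demand is L(w) = (128/w)^(3).
At w = 64: L = 8. At w = 32: L = 64.
ΔL = 64 − 8 = 56.

ΔL = 56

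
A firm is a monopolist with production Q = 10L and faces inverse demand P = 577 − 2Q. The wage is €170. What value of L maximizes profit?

Marginal revenue from the inverse demand is MR = 577 − 4Q.
The marginal product is MP_L = 10.
A monopolist hires until marginal revenue product equals the wage: MR·MP_L = w.
(577 − 40L)·10 = 170, so L = 14.

L* = 14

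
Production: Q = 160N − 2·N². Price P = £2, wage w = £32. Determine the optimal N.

N* = 36

The marginal product of N is MP_N = 160 − 4N.
A price-taking firm hires until the value of the marginal product equals the wage: P·MP_N = w, so 2·(160 − 4N) = 32.
Then 160 − 4N = 16, giving N = 36.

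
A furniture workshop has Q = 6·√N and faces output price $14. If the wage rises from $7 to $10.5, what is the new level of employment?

N* = 16

From P·MP_N = w with MP_N = 3·N^(-1/2), the labor demand is N(w) = (42/w)^(2).
At w = 7: N = 36. At w = 10.5: N = 16.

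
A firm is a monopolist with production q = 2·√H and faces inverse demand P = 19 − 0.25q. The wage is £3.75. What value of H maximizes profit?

Marginal revenue from the inverse demand is MR = 19 − 0.5q.
The marginal product is MP_H = H^(-1/2).
A monopolist hires until marginal revenue product equals the wage: MR·MP_H = w.
At H, q = 2·√H. Substituting and solving: (19 − √H)·H^(-1/2) = 3.75 gives H = 16.

H* = 16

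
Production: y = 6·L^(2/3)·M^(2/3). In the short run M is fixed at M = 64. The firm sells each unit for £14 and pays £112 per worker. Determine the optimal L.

L* = 512

With M = 64, MP_L = (2/3)·6·L^(-1/3)·64^(2/3) = 64·L^(-1/3).
Profit maximization for a price taker requires P·MP_L = w: 14·64·L^(-1/3) = 112.
So L^(-1/3) = 0.125, which gives L = 512.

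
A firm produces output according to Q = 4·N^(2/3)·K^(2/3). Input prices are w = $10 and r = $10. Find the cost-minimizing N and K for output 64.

Cost minimization requires the marginal rate of technical substitution to equal the input-price ratio: MP_N/MP_K = w/r.
Here MP_N/MP_K = (2/3)·(K/N)/(2/3) = (K/N). Setting this equal to 10/10 = 1 gives K = N.
Substituting into Q = 64: 4·N^(2/3)·(N)^(2/3) = 64.
Solving, N = 8 and K = 8.

N* = 8, K* = 8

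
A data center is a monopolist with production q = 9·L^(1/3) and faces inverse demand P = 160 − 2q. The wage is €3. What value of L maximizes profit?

Marginal revenue from the inverse demand is MR = 160 − 4q.
The marginal product is MP_L = 3·L^(-2/3).
A monopolist hires until marginal revenue product equals the wage: MR·MP_L = w.
At L, q = 9·L^(1/3). Substituting and solving: (160 − 36·L^(1/3))·3·L^(-2/3) = 3 gives L = 64.

L* = 64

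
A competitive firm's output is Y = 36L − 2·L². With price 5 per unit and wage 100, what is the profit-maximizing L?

The marginal product of L is MP_L = 36 − 4L.
A price-taking firm hires until the value of the marginal product equals the wage: P·MP_L = w, so 5·(36 − 4L) = 100.
Then 36 − 4L = 20, giving L = 4.

L* = 4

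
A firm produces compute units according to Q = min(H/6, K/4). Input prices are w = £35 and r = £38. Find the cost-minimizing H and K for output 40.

H* = 240, K* = 160

With a fixed-proportions technology, the cost-minimizing bundle uses no slack in either input: H/6 = K/4 = Q.
So H = 6·40 = 240 and K = 4·40 = 160.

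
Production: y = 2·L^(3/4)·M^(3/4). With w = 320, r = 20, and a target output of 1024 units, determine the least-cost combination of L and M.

L* = 16, M* = 256

Cost minimization requires the marginal rate of technical substitution to equal the input-price ratio: MP_L/MP_M = w/r.
Here MP_L/MP_M = (3/4)·(M/L)/(3/4) = (M/L). Setting this equal to 320/20 = 16 gives M = 16L.
Substituting into y = 1024: 2·L^(3/4)·(16L)^(3/4) = 1024.
Solving, L = 16 and M = 256.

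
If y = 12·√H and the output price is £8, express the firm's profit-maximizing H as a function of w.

H(w) = 2304/w²

MP_H = (1/2)·12·H^(-1/2) = 6·H^(-1/2).
Setting P·MP_H = w: 48·H^(-1/2) = w.
Solving for H: H^(-1/2) = w/48, so H = (48/w)^(2).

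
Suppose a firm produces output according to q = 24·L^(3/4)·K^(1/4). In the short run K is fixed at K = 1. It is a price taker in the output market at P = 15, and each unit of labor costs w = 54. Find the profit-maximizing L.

L* = 625

With K = 1, MP_L = (3/4)·24·L^(-1/4)·1^(1/4) = 18·L^(-1/4).
Profit maximization for a price taker requires P·MP_L = w: 15·18·L^(-1/4) = 54.
So L^(-1/4) = 0.2, which gives L = 625.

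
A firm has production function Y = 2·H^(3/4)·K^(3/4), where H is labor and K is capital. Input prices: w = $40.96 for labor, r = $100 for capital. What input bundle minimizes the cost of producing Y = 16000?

H* = 625, K* = 256

Cost minimization requires the marginal rate of technical substitution to equal the input-price ratio: MP_H/MP_K = w/r.
Here MP_H/MP_K = (3/4)·(K/H)/(3/4) = (K/H). Setting this equal to 40.96/100 = 0.4096 gives K = 0.4096H.
Substituting into Y = 16000: 2·H^(3/4)·(0.4096H)^(3/4) = 16000.
Solving, H = 625 and K = 256.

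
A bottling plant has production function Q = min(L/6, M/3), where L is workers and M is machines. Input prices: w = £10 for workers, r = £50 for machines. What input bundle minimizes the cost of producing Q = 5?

L* = 30, M* = 15

With a fixed-proportions technology, the cost-minimizing bundle uses no slack in either input: L/6 = M/3 = Q.
So L = 6·5 = 30 and M = 3·5 = 15.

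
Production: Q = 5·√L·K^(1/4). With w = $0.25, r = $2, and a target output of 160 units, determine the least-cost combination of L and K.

Cost minimization requires the marginal rate of technical substitution to equal the input-price ratio: MP_L/MP_K = w/r.
Here MP_L/MP_K = (1/2)·(K/L)/(1/4) = 2·(K/L). Setting this equal to 0.25/2 = 0.125 gives K = 0.0625L.
Substituting into Q = 160: 5·L^(1/2)·(0.0625L)^(1/4) = 160.
Solving, L = 256 and K = 16.

L* = 256, K* = 16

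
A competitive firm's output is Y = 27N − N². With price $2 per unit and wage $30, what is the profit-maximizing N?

N* = 6

The marginal product of N is MP_N = 27 − 2N.
A price-taking firm hires until the value of the marginal product equals the wage: P·MP_N = w, so 2·(27 − 2N) = 30.
Then 27 − 2N = 15, giving N = 6.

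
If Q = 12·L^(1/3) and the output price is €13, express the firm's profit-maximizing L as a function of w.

L(w) = (52/w)^(3/2)

MP_L = (1/3)·12·L^(-2/3) = 4·L^(-2/3).
Setting P·MP_L = w: 52·L^(-2/3) = w.
Solving for L: L^(-2/3) = w/52, so L = (52/w)^(3/2).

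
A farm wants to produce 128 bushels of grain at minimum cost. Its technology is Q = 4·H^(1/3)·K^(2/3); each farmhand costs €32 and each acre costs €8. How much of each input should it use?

H* = 8, K* = 64

Cost minimization requires the marginal rate of technical substitution to equal the input-price ratio: MP_H/MP_K = w/r.
Here MP_H/MP_K = (1/3)·(K/H)/(2/3) = 0.5·(K/H). Setting this equal to 32/8 = 4 gives K = 8H.
Substituting into Q = 128: 4·H^(1/3)·(8H)^(2/3) = 128.
Solving, H = 8 and K = 64.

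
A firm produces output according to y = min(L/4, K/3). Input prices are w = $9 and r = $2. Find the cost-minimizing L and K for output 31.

With a fixed-proportions technology, the cost-minimizing bundle uses no slack in either input: L/4 = K/3 = y.
So L = 4·31 = 124 and K = 3·31 = 93.

L* = 124, K* = 93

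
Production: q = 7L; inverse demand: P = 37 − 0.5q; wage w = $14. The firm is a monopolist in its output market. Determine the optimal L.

Marginal revenue from the inverse demand is MR = 37 − q.
The marginal product is MP_L = 7.
A monopolist hires until marginal revenue product equals the wage: MR·MP_L = w.
(37 − 7L)·7 = 14, so L = 5.

L* = 5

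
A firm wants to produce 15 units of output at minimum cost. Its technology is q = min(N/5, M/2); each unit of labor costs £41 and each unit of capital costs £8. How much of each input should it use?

With a fixed-proportions technology, the cost-minimizing bundle uses no slack in either input: N/5 = M/2 = q.
So N = 5·15 = 75 and M = 2·15 = 30.

N* = 75, M* = 30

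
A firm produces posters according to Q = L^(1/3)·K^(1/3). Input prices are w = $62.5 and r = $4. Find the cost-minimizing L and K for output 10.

Cost minimization requires the marginal rate of technical substitution to equal the input-price ratio: MP_L/MP_K = w/r.
Here MP_L/MP_K = (1/3)·(K/L)/(1/3) = (K/L). Setting this equal to 62.5/4 = 15.625 gives K = 15.625L.
Substituting into Q = 10: L^(1/3)·(15.625L)^(1/3) = 10.
Solving, L = 8 and K = 125.

L* = 8, K* = 125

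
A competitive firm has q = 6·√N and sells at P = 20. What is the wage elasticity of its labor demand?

MP_N = (1/2)·6·N^(-1/2), so P·MP_N = w gives 60·N^(-1/2) = w.
Solving, N(w) = (60/w)^(2). This is a constant-elasticity form: N ∝ w^(−2), so ε = −2.

ε = -2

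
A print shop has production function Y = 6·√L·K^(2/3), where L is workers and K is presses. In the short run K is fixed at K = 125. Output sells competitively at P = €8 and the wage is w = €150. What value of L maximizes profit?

L* = 16

With K = 125, MP_L = (1/2)·6·L^(-1/2)·125^(2/3) = 75·L^(-1/2).
Profit maximization for a price taker requires P·MP_L = w: 8·75·L^(-1/2) = 150.
So L^(-1/2) = 0.25, which gives L = 16.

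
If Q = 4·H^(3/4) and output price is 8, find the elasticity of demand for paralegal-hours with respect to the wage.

MP_H = (3/4)·4·H^(-1/4), so P·MP_H = w gives 24·H^(-1/4) = w.
Solving, H(w) = (24/w)^(4). This is a constant-elasticity form: H ∝ w^(−4), so ε = −4.

ε = -4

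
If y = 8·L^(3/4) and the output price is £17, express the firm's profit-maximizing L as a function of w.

MP_L = (3/4)·8·L^(-1/4) = 6·L^(-1/4).
Setting P·MP_L = w: 102·L^(-1/4) = w.
Solving for L: L^(-1/4) = w/102, so L = (102/w)^(4).

L(w) = (102/w)^(4)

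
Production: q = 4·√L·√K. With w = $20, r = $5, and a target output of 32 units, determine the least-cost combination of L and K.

L* = 4, K* = 16

Cost minimization requires the marginal rate of technical substitution to equal the input-price ratio: MP_L/MP_K = w/r.
Here MP_L/MP_K = (1/2)·(K/L)/(1/2) = (K/L). Setting this equal to 20/5 = 4 gives K = 4L.
Substituting into q = 32: 4·L^(1/2)·(4L)^(1/2) = 32.
Solving, L = 4 and K = 16.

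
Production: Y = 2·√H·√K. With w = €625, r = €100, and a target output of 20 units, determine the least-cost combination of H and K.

H* = 4, K* = 25

Cost minimization requires the marginal rate of technical substitution to equal the input-price ratio: MP_H/MP_K = w/r.
Here MP_H/MP_K = (1/2)·(K/H)/(1/2) = (K/H). Setting this equal to 625/100 = 6.25 gives K = 6.25H.
Substituting into Y = 20: 2·H^(1/2)·(6.25H)^(1/2) = 20.
Solving, H = 4 and K = 25.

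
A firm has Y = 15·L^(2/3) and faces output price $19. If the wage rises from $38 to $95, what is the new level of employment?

From P·MP_L = w with MP_L = 10·L^(-1/3), the labor demand is L(w) = (190/w)^(3).
At w = 38: L = 125. At w = 95: L = 8.

L* = 8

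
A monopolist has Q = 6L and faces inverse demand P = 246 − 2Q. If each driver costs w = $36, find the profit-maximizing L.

L* = 10

Marginal revenue from the inverse demand is MR = 246 − 4Q.
The marginal product is MP_L = 6.
A monopolist hires until marginal revenue product equals the wage: MR·MP_L = w.
(246 − 24L)·6 = 36, so L = 10.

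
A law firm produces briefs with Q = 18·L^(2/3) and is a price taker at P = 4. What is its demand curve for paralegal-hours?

MP_L = (2/3)·18·L^(-1/3) = 12·L^(-1/3).
Setting P·MP_L = w: 48·L^(-1/3) = w.
Solving for L: L^(-1/3) = w/48, so L = (48/w)^(3).

L(w) = 110592/w³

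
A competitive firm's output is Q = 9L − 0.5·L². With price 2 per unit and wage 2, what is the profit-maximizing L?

L* = 8

The marginal product of L is MP_L = 9 − L.
A price-taking firm hires until the value of the marginal product equals the wage: P·MP_L = w, so 2·(9 − L) = 2.
Then 9 − L = 1, giving L = 8.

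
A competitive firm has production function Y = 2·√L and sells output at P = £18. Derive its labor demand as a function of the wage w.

L(w) = 324/w²

MP_L = (1/2)·2·L^(-1/2) = L^(-1/2).
Setting P·MP_L = w: 18·L^(-1/2) = w.
Solving for L: L^(-1/2) = w/18, so L = (18/w)^(2).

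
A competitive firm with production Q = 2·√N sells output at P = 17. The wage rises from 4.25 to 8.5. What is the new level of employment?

N* = 4

From P·MP_N = w with MP_N = N^(-1/2), the labor demand is N(w) = (17/w)^(2).
At w = 4.25: N = 16. At w = 8.5: N = 4.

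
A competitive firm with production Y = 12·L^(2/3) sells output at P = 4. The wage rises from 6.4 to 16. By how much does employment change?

ΔL = -117

From P·MP_L = w with MP_L = 8·L^(-1/3), the labor demand is L(w) = (32/w)^(3).
At w = 6.4: L = 125. At w = 16: L = 8.
ΔL = 8 − 125 = -117.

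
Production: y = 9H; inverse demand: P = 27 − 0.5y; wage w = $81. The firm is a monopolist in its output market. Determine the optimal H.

H* = 2

Marginal revenue from the inverse demand is MR = 27 − y.
The marginal product is MP_H = 9.
A monopolist hires until marginal revenue product equals the wage: MR·MP_H = w.
(27 − 9H)·9 = 81, so H = 2.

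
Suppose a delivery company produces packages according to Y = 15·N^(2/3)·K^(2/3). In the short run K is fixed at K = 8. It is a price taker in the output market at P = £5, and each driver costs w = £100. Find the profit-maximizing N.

N* = 8

With K = 8, MP_N = (2/3)·15·N^(-1/3)·8^(2/3) = 40·N^(-1/3).
Profit maximization for a price taker requires P·MP_N = w: 5·40·N^(-1/3) = 100.
So N^(-1/3) = 0.5, which gives N = 8.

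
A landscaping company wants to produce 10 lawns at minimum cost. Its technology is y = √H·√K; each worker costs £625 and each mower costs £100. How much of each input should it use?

Cost minimization requires the marginal rate of technical substitution to equal the input-price ratio: MP_H/MP_K = w/r.
Here MP_H/MP_K = (1/2)·(K/H)/(1/2) = (K/H). Setting this equal to 625/100 = 6.25 gives K = 6.25H.
Substituting into y = 10: H^(1/2)·(6.25H)^(1/2) = 10.
Solving, H = 4 and K = 25.

H* = 4, K* = 25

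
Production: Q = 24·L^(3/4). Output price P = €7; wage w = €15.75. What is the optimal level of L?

L* = 4096

MP_L = (3/4)·24·L^(-1/4) = 18·L^(-1/4).
Profit maximization for a price taker requires P·MP_L = w: 7·18·L^(-1/4) = 15.75.
So L^(-1/4) = 0.125, which gives L = 4096.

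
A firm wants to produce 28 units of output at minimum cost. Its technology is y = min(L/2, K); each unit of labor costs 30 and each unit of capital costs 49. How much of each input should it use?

L* = 56, K* = 28

With a fixed-proportions technology, the cost-minimizing bundle uses no slack in either input: L/2 = K = y.
So L = 2·28 = 56 and K = 28.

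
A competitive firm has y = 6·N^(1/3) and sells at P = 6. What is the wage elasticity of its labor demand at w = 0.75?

ε = -1.5

MP_N = (1/3)·6·N^(-2/3), so P·MP_N = w gives 12·N^(-2/3) = w.
Solving, N(w) = (12/w)^(3/2). This is a constant-elasticity form: N ∝ w^(−3/2), so ε = −3/2.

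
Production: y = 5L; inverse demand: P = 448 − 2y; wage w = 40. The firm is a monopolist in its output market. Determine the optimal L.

Marginal revenue from the inverse demand is MR = 448 − 4y.
The marginal product is MP_L = 5.
A monopolist hires until marginal revenue product equals the wage: MR·MP_L = w.
(448 − 20L)·5 = 40, so L = 22.

L* = 22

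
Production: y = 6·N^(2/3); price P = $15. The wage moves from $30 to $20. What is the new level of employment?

N* = 27

From P·MP_N = w with MP_N = 4·N^(-1/3), the labor demand is N(w) = (60/w)^(3).
At w = 30: N = 8. At w = 20: N = 27.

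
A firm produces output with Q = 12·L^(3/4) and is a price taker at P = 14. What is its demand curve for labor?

MP_L = (3/4)·12·L^(-1/4) = 9·L^(-1/4).
Setting P·MP_L = w: 126·L^(-1/4) = w.
Solving for L: L^(-1/4) = w/126, so L = (126/w)^(4).

L(w) = (126/w)^(4)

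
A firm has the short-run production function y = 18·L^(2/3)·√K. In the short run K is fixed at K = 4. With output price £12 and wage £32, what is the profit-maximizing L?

L* = 729

With K = 4, MP_L = (2/3)·18·L^(-1/3)·4^(1/2) = 24·L^(-1/3).
Profit maximization for a price taker requires P·MP_L = w: 12·24·L^(-1/3) = 32.
So L^(-1/3) = 1/9, which gives L = 729.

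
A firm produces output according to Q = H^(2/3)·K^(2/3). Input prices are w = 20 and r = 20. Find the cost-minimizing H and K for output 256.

H* = 64, K* = 64

Cost minimization requires the marginal rate of technical substitution to equal the input-price ratio: MP_H/MP_K = w/r.
Here MP_H/MP_K = (2/3)·(K/H)/(2/3) = (K/H). Setting this equal to 20/20 = 1 gives K = H.
Substituting into Q = 256: H^(2/3)·(H)^(2/3) = 256.
Solving, H = 64 and K = 64.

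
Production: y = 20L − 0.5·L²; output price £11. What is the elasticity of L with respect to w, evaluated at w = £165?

ε = -3

From P·MP_L = w with MP_L = 20 − L, labor demand is L(w) = 20 − w/11.
dL/dw = −1/(11) = -1/11.
At w = 165, L = 5, so ε = (dL/dw)·(w/L) = (-1/11)·(165/5) = -3.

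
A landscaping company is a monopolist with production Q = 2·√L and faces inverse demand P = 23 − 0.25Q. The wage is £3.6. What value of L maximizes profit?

L* = 25

Marginal revenue from the inverse demand is MR = 23 − 0.5Q.
The marginal product is MP_L = L^(-1/2).
A monopolist hires until marginal revenue product equals the wage: MR·MP_L = w.
At L, Q = 2·√L. Substituting and solving: (23 − √L)·L^(-1/2) = 3.6 gives L = 25.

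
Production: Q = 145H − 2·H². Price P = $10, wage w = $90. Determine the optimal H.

The marginal product of H is MP_H = 145 − 4H.
A price-taking firm hires until the value of the marginal product equals the wage: P·MP_H = w, so 10·(145 − 4H) = 90.
Then 145 − 4H = 9, giving H = 34.

H* = 34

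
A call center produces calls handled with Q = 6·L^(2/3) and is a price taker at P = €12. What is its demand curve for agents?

MP_L = (2/3)·6·L^(-1/3) = 4·L^(-1/3).
Setting P·MP_L = w: 48·L^(-1/3) = w.
Solving for L: L^(-1/3) = w/48, so L = (48/w)^(3).

L(w) = 110592/w³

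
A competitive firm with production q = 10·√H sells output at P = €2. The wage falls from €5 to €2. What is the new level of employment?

From P·MP_H = w with MP_H = 5·H^(-1/2), the labor demand is H(w) = (10/w)^(2).
At w = 5: H = 4. At w = 2: H = 25.

H* = 25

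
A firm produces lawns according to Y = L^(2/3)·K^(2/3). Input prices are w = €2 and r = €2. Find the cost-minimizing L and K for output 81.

L* = 27, K* = 27

Cost minimization requires the marginal rate of technical substitution to equal the input-price ratio: MP_L/MP_K = w/r.
Here MP_L/MP_K = (2/3)·(K/L)/(2/3) = (K/L). Setting this equal to 2/2 = 1 gives K = L.
Substituting into Y = 81: L^(2/3)·(L)^(2/3) = 81.
Solving, L = 27 and K = 27.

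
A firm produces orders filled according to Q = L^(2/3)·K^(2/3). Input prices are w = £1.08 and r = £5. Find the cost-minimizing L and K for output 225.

Cost minimization requires the marginal rate of technical substitution to equal the input-price ratio: MP_L/MP_K = w/r.
Here MP_L/MP_K = (2/3)·(K/L)/(2/3) = (K/L). Setting this equal to 1.08/5 = 0.216 gives K = 0.216L.
Substituting into Q = 225: L^(2/3)·(0.216L)^(2/3) = 225.
Solving, L = 125 and K = 27.

L* = 125, K* = 27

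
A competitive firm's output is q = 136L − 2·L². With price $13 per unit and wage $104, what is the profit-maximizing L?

L* = 32

The marginal product of L is MP_L = 136 − 4L.
A price-taking firm hires until the value of the marginal product equals the wage: P·MP_L = w, so 13·(136 − 4L) = 104.
Then 136 − 4L = 8, giving L = 32.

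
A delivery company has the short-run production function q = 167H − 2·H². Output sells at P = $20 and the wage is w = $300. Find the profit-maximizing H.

The marginal product of H is MP_H = 167 − 4H.
A price-taking firm hires until the value of the marginal product equals the wage: P·MP_H = w, so 20·(167 − 4H) = 300.
Then 167 − 4H = 15, giving H = 38.

H* = 38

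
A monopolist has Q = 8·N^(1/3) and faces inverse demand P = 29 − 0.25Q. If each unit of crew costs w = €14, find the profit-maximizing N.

N* = 8

Marginal revenue from the inverse demand is MR = 29 − 0.5Q.
The marginal product is MP_N = (8/3)·N^(-2/3).
A monopolist hires until marginal revenue product equals the wage: MR·MP_N = w.
At N, Q = 8·N^(1/3). Substituting and solving: (29 − 4·N^(1/3))·(8/3)·N^(-2/3) = 14 gives N = 8.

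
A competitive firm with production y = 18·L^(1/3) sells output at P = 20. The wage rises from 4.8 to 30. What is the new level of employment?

L* = 8

From P·MP_L = w with MP_L = 6·L^(-2/3), the labor demand is L(w) = (120/w)^(3/2).
At w = 4.8: L = 125. At w = 30: L = 8.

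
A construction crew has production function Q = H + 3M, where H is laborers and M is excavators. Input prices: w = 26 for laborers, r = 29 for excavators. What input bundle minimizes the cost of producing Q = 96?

H* = 0, M* = 32

The inputs are perfect substitutes, so the firm uses whichever has the lower cost per unit of output.
Cost per unit of output via H is 26; via M it is 29/3. M is cheaper.
Producing Q = 96 with M alone: H = 0, M = 32.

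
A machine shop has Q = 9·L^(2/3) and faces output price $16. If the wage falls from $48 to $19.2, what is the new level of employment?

From P·MP_L = w with MP_L = 6·L^(-1/3), the labor demand is L(w) = (96/w)^(3).
At w = 48: L = 8. At w = 19.2: L = 125.

L* = 125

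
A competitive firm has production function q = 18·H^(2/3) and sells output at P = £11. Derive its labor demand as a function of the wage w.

H(w) = 2299968/w³

MP_H = (2/3)·18·H^(-1/3) = 12·H^(-1/3).
Setting P·MP_H = w: 132·H^(-1/3) = w.
Solving for H: H^(-1/3) = w/132, so H = (132/w)^(3).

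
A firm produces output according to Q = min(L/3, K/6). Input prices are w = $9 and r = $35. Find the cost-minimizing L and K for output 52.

L* = 156, K* = 312

With a fixed-proportions technology, the cost-minimizing bundle uses no slack in either input: L/3 = K/6 = Q.
So L = 3·52 = 156 and K = 6·52 = 312.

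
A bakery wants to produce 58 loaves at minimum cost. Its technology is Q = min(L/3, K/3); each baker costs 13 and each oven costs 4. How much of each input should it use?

With a fixed-proportions technology, the cost-minimizing bundle uses no slack in either input: L/3 = K/3 = Q.
So L = 3·58 = 174 and K = 3·58 = 174.

L* = 174, K* = 174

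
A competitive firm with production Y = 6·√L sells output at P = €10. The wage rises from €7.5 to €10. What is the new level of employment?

From P·MP_L = w with MP_L = 3·L^(-1/2), the labor demand is L(w) = (30/w)^(2).
At w = 7.5: L = 16. At w = 10: L = 9.

L* = 9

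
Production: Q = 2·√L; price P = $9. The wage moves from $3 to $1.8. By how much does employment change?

From P·MP_L = w with MP_L = L^(-1/2), the labor demand is L(w) = (9/w)^(2).
At w = 3: L = 9. At w = 1.8: L = 25.
ΔL = 25 − 9 = 16.

ΔL = 16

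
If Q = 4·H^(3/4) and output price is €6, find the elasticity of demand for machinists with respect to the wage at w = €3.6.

ε = -4

MP_H = (3/4)·4·H^(-1/4), so P·MP_H = w gives 18·H^(-1/4) = w.
Solving, H(w) = (18/w)^(4). This is a constant-elasticity form: H ∝ w^(−4), so ε = −4.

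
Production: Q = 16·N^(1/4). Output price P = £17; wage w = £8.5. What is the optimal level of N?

N* = 16

MP_N = (1/4)·16·N^(-3/4) = 4·N^(-3/4).
Profit maximization for a price taker requires P·MP_N = w: 17·4·N^(-3/4) = 8.5.
So N^(-3/4) = 0.125, which gives N = 16.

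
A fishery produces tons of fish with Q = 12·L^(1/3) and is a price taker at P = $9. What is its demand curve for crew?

L(w) = (36/w)^(3/2)

MP_L = (1/3)·12·L^(-2/3) = 4·L^(-2/3).
Setting P·MP_L = w: 36·L^(-2/3) = w.
Solving for L: L^(-2/3) = w/36, so L = (36/w)^(3/2).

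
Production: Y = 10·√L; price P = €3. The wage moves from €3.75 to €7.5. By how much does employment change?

ΔL = -12

From P·MP_L = w with MP_L = 5·L^(-1/2), the labor demand is L(w) = (15/w)^(2).
At w = 3.75: L = 16. At w = 7.5: L = 4.
ΔL = 4 − 16 = -12.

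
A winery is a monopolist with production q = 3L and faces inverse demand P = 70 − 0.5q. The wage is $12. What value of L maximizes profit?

L* = 22

Marginal revenue from the inverse demand is MR = 70 − q.
The marginal product is MP_L = 3.
A monopolist hires until marginal revenue product equals the wage: MR·MP_L = w.
(70 − 3L)·3 = 12, so L = 22.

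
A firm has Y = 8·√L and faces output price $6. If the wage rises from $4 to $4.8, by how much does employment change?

From P·MP_L = w with MP_L = 4·L^(-1/2), the labor demand is L(w) = (24/w)^(2).
At w = 4: L = 36. At w = 4.8: L = 25.
ΔL = 25 − 36 = -11.

ΔL = -11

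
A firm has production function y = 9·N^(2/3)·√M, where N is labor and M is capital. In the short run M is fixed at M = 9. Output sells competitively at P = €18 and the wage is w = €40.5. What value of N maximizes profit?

N* = 512

With M = 9, MP_N = (2/3)·9·N^(-1/3)·9^(1/2) = 18·N^(-1/3).
Profit maximization for a price taker requires P·MP_N = w: 18·18·N^(-1/3) = 40.5.
So N^(-1/3) = 0.125, which gives N = 512.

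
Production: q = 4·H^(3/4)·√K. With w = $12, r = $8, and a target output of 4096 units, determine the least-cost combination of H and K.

H* = 256, K* = 256

Cost minimization requires the marginal rate of technical substitution to equal the input-price ratio: MP_H/MP_K = w/r.
Here MP_H/MP_K = (3/4)·(K/H)/(1/2) = 1.5·(K/H). Setting this equal to 12/8 = 1.5 gives K = H.
Substituting into q = 4096: 4·H^(3/4)·(H)^(1/2) = 4096.
Solving, H = 256 and K = 256.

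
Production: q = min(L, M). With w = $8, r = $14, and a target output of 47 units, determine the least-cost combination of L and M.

L* = 47, M* = 47

With a fixed-proportions technology, the cost-minimizing bundle uses no slack in either input: L = M = q.
So L = 47 and M = 47.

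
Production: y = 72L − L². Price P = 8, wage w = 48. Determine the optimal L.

L* = 33

The marginal product of L is MP_L = 72 − 2L.
A price-taking firm hires until the value of the marginal product equals the wage: P·MP_L = w, so 8·(72 − 2L) = 48.
Then 72 − 2L = 6, giving L = 33.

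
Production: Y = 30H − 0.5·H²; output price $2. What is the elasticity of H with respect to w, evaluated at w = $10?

From P·MP_H = w with MP_H = 30 − H, labor demand is H(w) = 30 − w/2.
dH/dw = −1/(2) = -0.5.
At w = 10, H = 25, so ε = (dH/dw)·(w/H) = (-0.5)·(10/25) = -0.2.

ε = -0.2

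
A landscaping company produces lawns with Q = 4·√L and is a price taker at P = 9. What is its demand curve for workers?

MP_L = (1/2)·4·L^(-1/2) = 2·L^(-1/2).
Setting P·MP_L = w: 18·L^(-1/2) = w.
Solving for L: L^(-1/2) = w/18, so L = (18/w)^(2).

L(w) = 324/w²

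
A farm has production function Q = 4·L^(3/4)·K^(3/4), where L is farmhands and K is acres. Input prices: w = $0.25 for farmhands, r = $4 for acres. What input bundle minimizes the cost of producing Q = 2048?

L* = 256, K* = 16

Cost minimization requires the marginal rate of technical substitution to equal the input-price ratio: MP_L/MP_K = w/r.
Here MP_L/MP_K = (3/4)·(K/L)/(3/4) = (K/L). Setting this equal to 0.25/4 = 0.0625 gives K = 0.0625L.
Substituting into Q = 2048: 4·L^(3/4)·(0.0625L)^(3/4) = 2048.
Solving, L = 256 and K = 16.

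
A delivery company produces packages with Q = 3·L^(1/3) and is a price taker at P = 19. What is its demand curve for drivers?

L(w) = (19/w)^(3/2)

MP_L = (1/3)·3·L^(-2/3) = L^(-2/3).
Setting P·MP_L = w: 19·L^(-2/3) = w.
Solving for L: L^(-2/3) = w/19, so L = (19/w)^(3/2).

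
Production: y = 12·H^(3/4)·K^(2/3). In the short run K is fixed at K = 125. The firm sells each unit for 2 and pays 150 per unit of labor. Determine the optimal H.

With K = 125, MP_H = (3/4)·12·H^(-1/4)·125^(2/3) = 225·H^(-1/4).
Profit maximization for a price taker requires P·MP_H = w: 2·225·H^(-1/4) = 150.
So H^(-1/4) = 1/3, which gives H = 81.

H* = 81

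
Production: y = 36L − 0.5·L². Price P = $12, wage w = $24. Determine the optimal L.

The marginal product of L is MP_L = 36 − L.
A price-taking firm hires until the value of the marginal product equals the wage: P·MP_L = w, so 12·(36 − L) = 24.
Then 36 − L = 2, giving L = 34.

L* = 34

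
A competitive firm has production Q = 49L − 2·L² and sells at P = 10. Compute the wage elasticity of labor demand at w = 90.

From P·MP_L = w with MP_L = 49 − 4L, labor demand is L(w) = (49 − w/10)/4.
dL/dw = −1/(40) = -0.025.
At w = 90, L = 10, so ε = (dL/dw)·(w/L) = (-0.025)·(90/10) = -0.225.

ε = -0.225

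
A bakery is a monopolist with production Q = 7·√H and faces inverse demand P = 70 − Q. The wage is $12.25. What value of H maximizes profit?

Marginal revenue from the inverse demand is MR = 70 − 2Q.
The marginal product is MP_H = 3.5·H^(-1/2).
A monopolist hires until marginal revenue product equals the wage: MR·MP_H = w.
At H, Q = 7·√H. Substituting and solving: (70 − 14·√H)·3.5·H^(-1/2) = 12.25 gives H = 16.

H* = 16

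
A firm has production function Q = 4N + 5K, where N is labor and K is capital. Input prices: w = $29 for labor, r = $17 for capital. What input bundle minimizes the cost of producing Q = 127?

The inputs are perfect substitutes, so the firm uses whichever has the lower cost per unit of output.
Cost per unit of output via N is w/4 = 7.25; via K it is r/5 = 3.4. K is cheaper.
Producing Q = 127 with K alone: N = 0, K = 25.4.

N* = 0, K* = 25.4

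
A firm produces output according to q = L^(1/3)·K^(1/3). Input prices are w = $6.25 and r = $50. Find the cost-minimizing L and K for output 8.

Cost minimization requires the marginal rate of technical substitution to equal the input-price ratio: MP_L/MP_K = w/r.
Here MP_L/MP_K = (1/3)·(K/L)/(1/3) = (K/L). Setting this equal to 6.25/50 = 0.125 gives K = 0.125L.
Substituting into q = 8: L^(1/3)·(0.125L)^(1/3) = 8.
Solving, L = 64 and K = 8.

L* = 64, K* = 8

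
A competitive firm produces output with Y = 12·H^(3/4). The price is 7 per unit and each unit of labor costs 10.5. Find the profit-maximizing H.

H* = 1296

MP_H = (3/4)·12·H^(-1/4) = 9·H^(-1/4).
Profit maximization for a price taker requires P·MP_H = w: 7·9·H^(-1/4) = 10.5.
So H^(-1/4) = 1/6, which gives H = 1296.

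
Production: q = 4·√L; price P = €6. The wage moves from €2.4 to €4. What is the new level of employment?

L* = 9

From P·MP_L = w with MP_L = 2·L^(-1/2), the labor demand is L(w) = (12/w)^(2).
At w = 2.4: L = 25. At w = 4: L = 9.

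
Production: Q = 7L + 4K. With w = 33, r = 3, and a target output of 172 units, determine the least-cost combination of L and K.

The inputs are perfect substitutes, so the firm uses whichever has the lower cost per unit of output.
Cost per unit of output via L is w/7 = 33/7; via K it is r/4 = 0.75. K is cheaper.
Producing Q = 172 with K alone: L = 0, K = 43.

L* = 0, K* = 43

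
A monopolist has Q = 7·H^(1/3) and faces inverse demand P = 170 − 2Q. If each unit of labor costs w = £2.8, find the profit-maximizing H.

H* = 125

Marginal revenue from the inverse demand is MR = 170 − 4Q.
The marginal product is MP_H = (7/3)·H^(-2/3).
A monopolist hires until marginal revenue product equals the wage: MR·MP_H = w.
At H, Q = 7·H^(1/3). Substituting and solving: (170 − 28·H^(1/3))·(7/3)·H^(-2/3) = 2.8 gives H = 125.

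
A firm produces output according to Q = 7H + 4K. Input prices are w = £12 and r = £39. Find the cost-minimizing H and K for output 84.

H* = 12, K* = 0

The inputs are perfect substitutes, so the firm uses whichever has the lower cost per unit of output.
Cost per unit of output via H is w/7 = 12/7; via K it is r/4 = 9.75. H is cheaper.
Producing Q = 84 with H alone: H = 12, K = 0.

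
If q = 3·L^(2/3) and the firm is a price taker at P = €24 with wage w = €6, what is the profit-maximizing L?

MP_L = (2/3)·3·L^(-1/3) = 2·L^(-1/3).
Profit maximization for a price taker requires P·MP_L = w: 24·2·L^(-1/3) = 6.
So L^(-1/3) = 0.125, which gives L = 512.

L* = 512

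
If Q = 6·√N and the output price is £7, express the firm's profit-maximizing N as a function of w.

N(w) = 441/w²

MP_N = (1/2)·6·N^(-1/2) = 3·N^(-1/2).
Setting P·MP_N = w: 21·N^(-1/2) = w.
Solving for N: N^(-1/2) = w/21, so N = (21/w)^(2).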